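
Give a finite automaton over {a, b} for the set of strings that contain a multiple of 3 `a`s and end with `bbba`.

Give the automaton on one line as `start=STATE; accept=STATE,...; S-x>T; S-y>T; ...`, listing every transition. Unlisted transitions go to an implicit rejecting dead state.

Handle the two conditions separately and then intersect. The first has 3 states tracking the count of `a`s modulo 3; the second has 5 states tracking how much of the suffix `bbba` has currently been matched. A product state is a pair (one from each), accepting exactly when both do. Equivalent product states are then merged.
With 7 states:
        a   b  
>  q0   q1  q0 
   q1   q2  q1 
   q2   q0  q3 
   q3   q0  q4 
   q4   q0  q5 
   q5   q6  q5 
 * q6   q1  q0 
(> = start, * = accepting)

start=q0; accept=q6; q0-a>q1; q0-b>q0; q1-a>q2; q1-b>q1; q2-a>q0; q2-b>q3; q3-a>q0; q3-b>q4; q4-a>q0; q4-b>q5; q5-a>q6; q5-b>q5; q6-a>q1; q6-b>q0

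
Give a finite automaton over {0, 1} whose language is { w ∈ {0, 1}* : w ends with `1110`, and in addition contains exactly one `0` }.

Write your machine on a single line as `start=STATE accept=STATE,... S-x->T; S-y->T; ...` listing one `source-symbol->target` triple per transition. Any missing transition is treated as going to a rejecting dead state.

Run two small machines in parallel and take their product. The first has 5 states tracking how much of the suffix `1110` has currently been matched; the second has 3 states tracking the count of `0`s, saturating at 2. A product state is a pair (one from each), accepting exactly when both do.
With 14 states:
          0    1  
>  q0     q1   q2 
   q1     q3   q4 
   q2     q1   q5 
   q3     q3   q6 
   q4     q3   q7 
   q5     q1   q8 
   q6     q3   q9 
   q7     q3  q10 
   q8    q11   q8 
   q9     q3  q12 
   q10   q13  q10 
 * q11    q3   q4 
   q12   q13  q12 
   q13    q3   q6 
(> = start, * = accepting)

start=q0; accept=q11; q0-0->q1; q0-1->q2; q1-0->q3; q1-1->q4; q2-0->q1; q2-1->q5; q3-0->q3; q3-1->q6; q4-0->q3; q4-1->q7; q5-0->q1; q5-1->q8; q6-0->q3; q6-1->q9; q7-0->q3; q7-1->q10; q8-0->q11; q8-1->q8; q9-0->q3; q9-1->q12; q10-0->q13; q10-1->q10; q11-0->q3; q11-1->q4; q12-0->q13; q12-1->q12; q13-0->q3; q13-1->q6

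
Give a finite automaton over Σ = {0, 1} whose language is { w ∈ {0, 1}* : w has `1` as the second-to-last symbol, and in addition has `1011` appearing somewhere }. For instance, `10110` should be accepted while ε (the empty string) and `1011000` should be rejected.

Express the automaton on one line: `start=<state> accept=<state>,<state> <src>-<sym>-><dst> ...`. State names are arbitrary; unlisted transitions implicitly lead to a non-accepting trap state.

Handle the two conditions separately and then intersect. One (7 states) tracks the last 2 symbols read; the other (5 states) tracks whether and how much of `1011` has been seen. Each combined state is a pair, one component from each; accept when both components accept. Equivalent product states are then merged.
       0  1 
>  A   A  B 
   B   C  B 
   C   A  D 
   D   C  E 
 * E   F  E 
 * F   G  H 
   G   G  H 
   H   F  E 
(> = start, * = accepting)

start=A accept=E,F A-0->A A-1->B B-0->C B-1->B C-0->A C-1->D D-0->C D-1->E E-0->F E-1->E F-0->G F-1->H G-0->G G-1->H H-0->F H-1->E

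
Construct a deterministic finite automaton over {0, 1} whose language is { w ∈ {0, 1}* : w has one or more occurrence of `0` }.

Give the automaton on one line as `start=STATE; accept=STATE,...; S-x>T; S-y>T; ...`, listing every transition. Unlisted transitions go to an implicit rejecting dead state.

start=S0; accept=S1,S2; S0-0>S1; S0-1>S0; S1-0>S2; S1-1>S1; S2-0>S2; S2-1>S2

Only the number of `0`s matters, and only up to 2. Make a chain S0 → S1 → S2 advanced by each `0` (with S2 absorbing); every other symbol self-loops. The accepting set is {S1, S2}.
3 states suffice.
        0   1  
>  S0   S1  S0 
 * S1   S2  S1 
 * S2   S2  S2 
(> = start, * = accepting)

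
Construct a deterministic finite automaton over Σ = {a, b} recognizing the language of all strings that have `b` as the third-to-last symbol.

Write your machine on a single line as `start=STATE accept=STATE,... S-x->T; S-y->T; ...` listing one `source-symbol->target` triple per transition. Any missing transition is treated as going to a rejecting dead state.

Because acceptance depends on a position counted from the end, the machine has to buffer the most recent 3 symbols. Make each state the string of the last up-to-3 symbols read; on input `x` shift the window left and append `x`. Accept when the buffered window has length 3 and begins with `b`.
15 states suffice.
          a    b  
>  s0     s1   s2 
   s1     s3   s4 
   s2     s5   s6 
   s3     s7   s8 
   s4     s9  s10 
   s5    s11  s12 
   s6    s13  s14 
   s7     s7   s8 
   s8     s9  s10 
   s9    s11  s12 
   s10   s13  s14 
 * s11    s7   s8 
 * s12    s9  s10 
 * s13   s11  s12 
 * s14   s13  s14 
(> = start, * = accepting)

start=s0; accept=s11,s12,s13,s14; s0-a->s1; s0-b->s2; s1-a->s3; s1-b->s4; s2-a->s5; s2-b->s6; s3-a->s7; s3-b->s8; s4-a->s9; s4-b->s10; s5-a->s11; s5-b->s12; s6-a->s13; s6-b->s14; s7-a->s7; s7-b->s8; s8-a->s9; s8-b->s10; s9-a->s11; s9-b->s12; s10-a->s13; s10-b->s14; s11-a->s7; s11-b->s8; s12-a->s9; s12-b->s10; s13-a->s11; s13-b->s12; s14-a->s13; s14-b->s14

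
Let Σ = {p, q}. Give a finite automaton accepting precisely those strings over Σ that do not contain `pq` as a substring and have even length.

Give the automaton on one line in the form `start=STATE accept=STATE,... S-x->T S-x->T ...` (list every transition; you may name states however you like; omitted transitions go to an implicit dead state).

Build one automaton per condition and run them in lockstep. One (3 states) tracks partial matches of the forbidden pattern `pq`; the other (2 states) tracks the input length modulo 2. Each combined state is a pair, one component from each; accept when both components accept. Equivalent product states are then merged.
With 5 states:
       p  q 
>* A   B  C 
   B   D  E 
   C   D  A 
 * D   B  E 
   E   E  E 
(> = start, * = accepting)

start=A accept=A,D A-p->B A-q->C B-p->D B-q->E C-p->D C-q->A D-p->B D-q->E E-p->E E-q->E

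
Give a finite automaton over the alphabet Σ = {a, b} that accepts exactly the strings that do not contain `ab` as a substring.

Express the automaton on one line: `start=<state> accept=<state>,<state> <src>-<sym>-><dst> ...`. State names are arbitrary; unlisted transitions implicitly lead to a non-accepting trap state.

Track partial matches of the forbidden pattern `ab`. State S2 is a dead state reached once `ab` has occurred; every other state accepts. S0 means no part of `ab` is currently matched.
        a   b  
>* S0   S1  S0 
 * S1   S1  S2 
   S2   S2  S2 
(> = start, * = accepting)

start=S0 accept=S0,S1 S0-a->S1 S0-b->S0 S1-a->S1 S1-b->S2 S2-a->S2 S2-b->S2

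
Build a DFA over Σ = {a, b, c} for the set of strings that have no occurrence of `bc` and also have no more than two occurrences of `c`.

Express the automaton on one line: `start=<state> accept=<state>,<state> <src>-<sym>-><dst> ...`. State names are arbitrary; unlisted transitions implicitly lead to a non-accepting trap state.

Handle the two conditions separately and then intersect. The first has 3 states tracking partial matches of the forbidden pattern `bc`; the second has 4 states tracking the count of `c`s, saturating at 3. A product state is a pair (one from each), accepting exactly when both do. Equivalent product states are then merged.
A 6-state machine:
        a   b   c  
>* S0   S0  S1  S2 
 * S1   S0  S1  S3 
 * S2   S2  S4  S5 
   S3   S3  S3  S3 
 * S4   S2  S4  S3 
 * S5   S5  S5  S3 
(> = start, * = accepting)

start=S0 accept=S0,S1,S2,S4,S5 S0-a->S0 S0-b->S1 S0-c->S2 S1-a->S0 S1-b->S1 S1-c->S3 S2-a->S2 S2-b->S4 S2-c->S5 S3-a->S3 S3-b->S3 S3-c->S3 S4-a->S2 S4-b->S4 S4-c->S3 S5-a->S5 S5-b->S5 S5-c->S3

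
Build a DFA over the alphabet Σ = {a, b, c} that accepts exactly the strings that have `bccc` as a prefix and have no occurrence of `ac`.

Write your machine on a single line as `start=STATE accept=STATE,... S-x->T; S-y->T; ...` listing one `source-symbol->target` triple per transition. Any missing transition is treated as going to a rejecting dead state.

start=q0; accept=q7,q8; q0-a->q1; q0-b->q2; q0-c->q3; q1-a->q1; q1-b->q3; q1-c->q4; q2-a->q1; q2-b->q3; q2-c->q5; q3-a->q1; q3-b->q3; q3-c->q3; q4-a->q4; q4-b->q4; q4-c->q4; q5-a->q1; q5-b->q3; q5-c->q6; q6-a->q1; q6-b->q3; q6-c->q7; q7-a->q8; q7-b->q7; q7-c->q7; q8-a->q8; q8-b->q7; q8-c->q9; q9-a->q9; q9-b->q9; q9-c->q9

Handle the two conditions separately and then intersect. One (6 states) tracks whether the input so far still matches the prefix `bccc`; the other (3 states) tracks partial matches of the forbidden pattern `ac`. Each combined state is a pair, one component from each; accept when both components accept.
A 10-state machine:
        a   b   c  
>  q0   q1  q2  q3 
   q1   q1  q3  q4 
   q2   q1  q3  q5 
   q3   q1  q3  q3 
   q4   q4  q4  q4 
   q5   q1  q3  q6 
   q6   q1  q3  q7 
 * q7   q8  q7  q7 
 * q8   q8  q7  q9 
   q9   q9  q9  q9 
(> = start, * = accepting)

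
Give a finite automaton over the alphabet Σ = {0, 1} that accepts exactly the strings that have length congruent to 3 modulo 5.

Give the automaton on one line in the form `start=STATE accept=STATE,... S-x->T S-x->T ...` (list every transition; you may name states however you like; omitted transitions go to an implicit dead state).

Only the length mod 5 matters, so use a 5-cycle: from any state, every input symbol moves to the next state, wrapping s4 back to s0. Mark s3 accepting.
With 5 states:
        0   1  
>  s0   s1  s1 
   s1   s2  s2 
   s2   s3  s3 
 * s3   s4  s4 
   s4   s0  s0 
(> = start, * = accepting)

start=s0 accept=s3 s0-0->s1 s0-1->s1 s1-0->s2 s1-1->s2 s2-0->s3 s2-1->s3 s3-0->s4 s3-1->s4 s4-0->s0 s4-1->s0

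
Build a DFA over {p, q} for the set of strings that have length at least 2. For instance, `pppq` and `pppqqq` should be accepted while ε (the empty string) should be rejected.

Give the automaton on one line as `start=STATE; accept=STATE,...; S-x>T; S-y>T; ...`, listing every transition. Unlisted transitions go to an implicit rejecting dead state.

start=s0; accept=s2,s3; s0-p>s1; s0-q>s1; s1-p>s2; s1-q>s2; s2-p>s3; s2-q>s3; s3-p>s3; s3-q>s3

Count input length up to 3: every symbol moves from s0 toward s3, which means 'more than 2' and absorbs. Accept from {s2, s3}.
With 4 states:
        p   q  
>  s0   s1  s1 
   s1   s2  s2 
 * s2   s3  s3 
 * s3   s3  s3 
(> = start, * = accepting)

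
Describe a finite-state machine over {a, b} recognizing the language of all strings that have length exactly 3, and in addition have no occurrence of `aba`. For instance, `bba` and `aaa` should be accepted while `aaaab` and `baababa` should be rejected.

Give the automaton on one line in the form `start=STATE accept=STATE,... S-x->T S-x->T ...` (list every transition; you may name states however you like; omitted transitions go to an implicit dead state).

start=S0 accept=S6,S7,S9 S0-a->S1 S0-b->S2 S1-a->S3 S1-b->S4 S2-a->S3 S2-b->S5 S3-a->S6 S3-b->S7 S4-a->S8 S4-b->S9 S5-a->S6 S5-b->S9 S6-a->S10 S6-b->S11 S7-a->S12 S7-b->S13 S8-a->S12 S8-b->S12 S9-a->S10 S9-b->S13 S10-a->S10 S10-b->S11 S11-a->S12 S11-b->S13 S12-a->S12 S12-b->S12 S13-a->S10 S13-b->S13

Run two small machines in parallel and take their product. One (5 states) tracks the input length, saturating at 4; the other (4 states) tracks partial matches of the forbidden pattern `aba`. Each combined state is a pair, one component from each; accept when both components accept.
14 states suffice.
          a    b  
>  S0     S1   S2 
   S1     S3   S4 
   S2     S3   S5 
   S3     S6   S7 
   S4     S8   S9 
   S5     S6   S9 
 * S6    S10  S11 
 * S7    S12  S13 
   S8    S12  S12 
 * S9    S10  S13 
   S10   S10  S11 
   S11   S12  S13 
   S12   S12  S12 
   S13   S10  S13 
(> = start, * = accepting)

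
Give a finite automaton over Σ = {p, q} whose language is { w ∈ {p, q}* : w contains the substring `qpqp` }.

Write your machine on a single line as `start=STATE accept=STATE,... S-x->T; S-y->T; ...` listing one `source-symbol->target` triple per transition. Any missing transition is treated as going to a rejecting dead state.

start=s0; accept=s4; s0-p->s0; s0-q->s1; s1-p->s2; s1-q->s1; s2-p->s0; s2-q->s3; s3-p->s4; s3-q->s1; s4-p->s4; s4-q->s4

States s0..s3 record the length of the longest prefix of `qpqp` that matches the current input suffix. Reaching s4 means `qpqp` has been seen, and we stay there forever. Accept from s4.
5 states suffice.
        p   q  
>  s0   s0  s1 
   s1   s2  s1 
   s2   s0  s3 
   s3   s4  s1 
 * s4   s4  s4 
(> = start, * = accepting)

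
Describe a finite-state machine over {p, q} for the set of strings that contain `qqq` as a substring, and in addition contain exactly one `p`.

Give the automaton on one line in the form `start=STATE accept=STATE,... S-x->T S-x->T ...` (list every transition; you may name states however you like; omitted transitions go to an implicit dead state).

Build one automaton per condition and run them in lockstep. The first has 4 states tracking whether and how much of `qqq` has been seen; the second has 3 states tracking the count of `p`s, saturating at 2. A product state is a pair (one from each), accepting exactly when both do.
          p    q  
>  s0     s1   s2 
   s1     s3   s4 
   s2     s1   s5 
   s3     s3   s6 
   s4     s3   s7 
   s5     s1   s8 
   s6     s3   s9 
   s7     s3  s10 
   s8    s10   s8 
   s9     s3  s11 
 * s10   s11  s10 
   s11   s11  s11 
(> = start, * = accepting)

start=s0 accept=s10 s0-p->s1 s0-q->s2 s1-p->s3 s1-q->s4 s2-p->s1 s2-q->s5 s3-p->s3 s3-q->s6 s4-p->s3 s4-q->s7 s5-p->s1 s5-q->s8 s6-p->s3 s6-q->s9 s7-p->s3 s7-q->s10 s8-p->s10 s8-q->s8 s9-p->s3 s9-q->s11 s10-p->s11 s10-q->s10 s11-p->s11 s11-q->s11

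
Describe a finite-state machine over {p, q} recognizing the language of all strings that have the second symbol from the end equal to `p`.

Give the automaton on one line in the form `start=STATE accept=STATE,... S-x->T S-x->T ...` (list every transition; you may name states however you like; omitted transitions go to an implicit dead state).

start=S0 accept=S3,S4 S0-p->S1 S0-q->S2 S1-p->S3 S1-q->S4 S2-p->S5 S2-q->S6 S3-p->S3 S3-q->S4 S4-p->S5 S4-q->S6 S5-p->S3 S5-q->S4 S6-p->S5 S6-q->S6

Because acceptance depends on a position counted from the end, the machine has to buffer the most recent 2 symbols. Make each state the string of the last up-to-2 symbols read; on input `x` shift the window left and append `x`. Accept when the buffered window has length 2 and begins with `p`.
7 states suffice.
        p   q  
>  S0   S1  S2 
   S1   S3  S4 
   S2   S5  S6 
 * S3   S3  S4 
 * S4   S5  S6 
   S5   S3  S4 
   S6   S5  S6 
(> = start, * = accepting)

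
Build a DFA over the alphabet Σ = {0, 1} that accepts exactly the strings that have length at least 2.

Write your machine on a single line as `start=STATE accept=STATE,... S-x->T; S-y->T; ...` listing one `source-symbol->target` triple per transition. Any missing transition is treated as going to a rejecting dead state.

start=A; accept=C,D; A-0->B; A-1->B; B-0->C; B-1->C; C-0->D; C-1->D; D-0->D; D-1->D

Count input length up to 3: every symbol moves from A toward D, which means 'more than 2' and absorbs. Accept from {C, D}.
4 states suffice.
       0  1 
>  A   B  B 
   B   C  C 
 * C   D  D 
 * D   D  D 
(> = start, * = accepting)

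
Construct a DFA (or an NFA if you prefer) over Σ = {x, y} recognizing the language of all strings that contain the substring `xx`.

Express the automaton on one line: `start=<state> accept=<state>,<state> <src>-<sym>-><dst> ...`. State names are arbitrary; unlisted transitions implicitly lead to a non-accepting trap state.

States s0..s1 record the length of the longest prefix of `xx` that matches the current input suffix. Reaching s2 means `xx` has been seen, and we stay there forever. Accept from s2.
A 3-state machine:
        x   y  
>  s0   s1  s0 
   s1   s2  s0 
 * s2   s2  s2 
(> = start, * = accepting)

start=s0 accept=s2 s0-x->s1 s0-y->s0 s1-x->s2 s1-y->s0 s2-x->s2 s2-y->s2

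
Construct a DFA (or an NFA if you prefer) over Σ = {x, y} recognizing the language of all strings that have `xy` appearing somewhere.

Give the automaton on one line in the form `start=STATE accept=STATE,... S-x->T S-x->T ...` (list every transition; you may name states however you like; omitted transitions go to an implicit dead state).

start=q0 accept=q2 q0-x->q1 q0-y->q0 q1-x->q1 q1-y->q2 q2-x->q2 q2-y->q2

Track how much of `xy` has been matched so far: state q0 is no progress, q2 is the absorbing accept state reached once `xy` has occurred. Intermediate states record partial matches; on a mismatch, fall back to the longest reusable overlap.
A 3-state machine:
        x   y  
>  q0   q1  q0 
   q1   q1  q2 
 * q2   q2  q2 
(> = start, * = accepting)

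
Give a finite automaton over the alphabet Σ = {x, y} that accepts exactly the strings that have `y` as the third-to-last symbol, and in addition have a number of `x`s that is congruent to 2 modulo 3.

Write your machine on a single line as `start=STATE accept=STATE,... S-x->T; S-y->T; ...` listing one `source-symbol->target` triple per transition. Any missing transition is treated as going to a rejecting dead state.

start=q0; accept=q9,q11,q12,q13; q0-x->q1; q0-y->q2; q1-x->q3; q1-y->q4; q2-x->q5; q2-y->q2; q3-x->q0; q3-y->q6; q4-x->q7; q4-y->q8; q5-x->q9; q5-y->q4; q6-x->q0; q6-y->q10; q7-x->q0; q7-y->q11; q8-x->q12; q8-y->q8; q9-x->q0; q9-y->q6; q10-x->q0; q10-y->q13; q11-x->q0; q11-y->q10; q12-x->q0; q12-y->q11; q13-x->q0; q13-y->q13

Run two small machines in parallel and take their product. The first has 15 states tracking the last 3 symbols read; the second has 3 states tracking the count of `x`s modulo 3. A product state is a pair (one from each), accepting exactly when both do. Minimizing collapses redundant product states.
With 14 states:
          x    y  
>  q0     q1   q2 
   q1     q3   q4 
   q2     q5   q2 
   q3     q0   q6 
   q4     q7   q8 
   q5     q9   q4 
   q6     q0  q10 
   q7     q0  q11 
   q8    q12   q8 
 * q9     q0   q6 
   q10    q0  q13 
 * q11    q0  q10 
 * q12    q0  q11 
 * q13    q0  q13 
(> = start, * = accepting)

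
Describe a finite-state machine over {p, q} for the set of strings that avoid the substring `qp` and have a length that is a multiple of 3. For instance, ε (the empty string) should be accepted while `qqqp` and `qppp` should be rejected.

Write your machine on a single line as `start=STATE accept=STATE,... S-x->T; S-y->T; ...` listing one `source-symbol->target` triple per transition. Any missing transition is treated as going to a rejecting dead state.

start=s0; accept=s0,s6; s0-p->s1; s0-q->s2; s1-p->s3; s1-q->s4; s2-p->s5; s2-q->s4; s3-p->s0; s3-q->s6; s4-p->s7; s4-q->s6; s5-p->s7; s5-q->s7; s6-p->s8; s6-q->s2; s7-p->s8; s7-q->s8; s8-p->s5; s8-q->s5

Build one automaton per condition and run them in lockstep. The first has 3 states tracking partial matches of the forbidden pattern `qp`; the second has 3 states tracking the input length modulo 3. A product state is a pair (one from each), accepting exactly when both do.
9 states suffice.
        p   q  
>* s0   s1  s2 
   s1   s3  s4 
   s2   s5  s4 
   s3   s0  s6 
   s4   s7  s6 
   s5   s7  s7 
 * s6   s8  s2 
   s7   s8  s8 
   s8   s5  s5 
(> = start, * = accepting)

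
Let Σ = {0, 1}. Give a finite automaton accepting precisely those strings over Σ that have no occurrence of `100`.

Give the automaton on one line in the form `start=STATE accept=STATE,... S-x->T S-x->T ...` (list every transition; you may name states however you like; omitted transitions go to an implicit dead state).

Track partial matches of the forbidden pattern `100`. State s3 is a dead state reached once `100` has occurred; every other state accepts. s0 means no part of `100` is currently matched.
        0   1  
>* s0   s0  s1 
 * s1   s2  s1 
 * s2   s3  s1 
   s3   s3  s3 
(> = start, * = accepting)

start=s0 accept=s0,s1,s2 s0-0->s0 s0-1->s1 s1-0->s2 s1-1->s1 s2-0->s3 s2-1->s1 s3-0->s3 s3-1->s3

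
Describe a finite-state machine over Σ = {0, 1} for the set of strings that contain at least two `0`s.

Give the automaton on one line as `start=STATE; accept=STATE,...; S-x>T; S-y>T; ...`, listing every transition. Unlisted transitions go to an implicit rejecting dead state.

Only the number of `0`s matters, and only up to 3. Make a chain q0 → q1 → q2 → q3 advanced by each `0` (with q3 absorbing); every other symbol self-loops. The accepting set is {q2, q3}.
With 4 states:
        0   1  
>  q0   q1  q0 
   q1   q2  q1 
 * q2   q3  q2 
 * q3   q3  q3 
(> = start, * = accepting)

start=q0; accept=q2,q3; q0-0>q1; q0-1>q0; q1-0>q2; q1-1>q1; q2-0>q3; q2-1>q2; q3-0>q3; q3-1>q3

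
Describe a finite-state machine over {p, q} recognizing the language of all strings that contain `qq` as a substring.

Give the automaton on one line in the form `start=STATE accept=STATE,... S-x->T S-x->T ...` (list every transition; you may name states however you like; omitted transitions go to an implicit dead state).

States S0..S1 record the length of the longest prefix of `qq` that matches the current input suffix. Reaching S2 means `qq` has been seen, and we stay there forever. Accept from S2.
A 3-state machine:
        p   q  
>  S0   S0  S1 
   S1   S0  S2 
 * S2   S2  S2 
(> = start, * = accepting)

start=S0 accept=S2 S0-p->S0 S0-q->S1 S1-p->S0 S1-q->S2 S2-p->S2 S2-q->S2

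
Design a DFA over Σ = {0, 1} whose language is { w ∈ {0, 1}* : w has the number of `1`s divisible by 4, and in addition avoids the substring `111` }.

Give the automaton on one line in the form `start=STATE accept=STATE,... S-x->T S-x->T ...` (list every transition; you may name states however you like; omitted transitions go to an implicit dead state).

Handle the two conditions separately and then intersect. The first has 4 states tracking the count of `1`s modulo 4; the second has 4 states tracking partial matches of the forbidden pattern `111`. A product state is a pair (one from each), accepting exactly when both do.
With 16 states:
          0    1  
>* S0     S0   S1 
   S1     S2   S3 
   S2     S2   S4 
   S3     S5   S6 
   S4     S5   S7 
   S5     S5   S8 
   S6     S6   S9 
   S7    S10   S9 
   S8    S10  S11 
   S9     S9  S12 
   S10   S10  S13 
 * S11    S0  S12 
   S12   S12  S14 
 * S13    S0  S15 
   S14   S14   S6 
   S15    S2  S14 
(> = start, * = accepting)

start=S0 accept=S0,S11,S13 S0-0->S0 S0-1->S1 S1-0->S2 S1-1->S3 S2-0->S2 S2-1->S4 S3-0->S5 S3-1->S6 S4-0->S5 S4-1->S7 S5-0->S5 S5-1->S8 S6-0->S6 S6-1->S9 S7-0->S10 S7-1->S9 S8-0->S10 S8-1->S11 S9-0->S9 S9-1->S12 S10-0->S10 S10-1->S13 S11-0->S0 S11-1->S12 S12-0->S12 S12-1->S14 S13-0->S0 S13-1->S15 S14-0->S14 S14-1->S6 S15-0->S2 S15-1->S14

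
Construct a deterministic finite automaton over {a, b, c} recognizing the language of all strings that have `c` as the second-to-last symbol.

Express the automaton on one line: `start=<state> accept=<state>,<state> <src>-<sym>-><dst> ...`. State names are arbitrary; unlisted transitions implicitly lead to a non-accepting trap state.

Because acceptance depends on a position counted from the end, the machine has to buffer the most recent 2 symbols. Make each state the string of the last up-to-2 symbols read; on input `x` shift the window left and append `x`. Accept when the buffered window has length 2 and begins with `c`.
13 states suffice.
          a    b    c  
>  S0     S1   S2   S3 
   S1     S4   S5   S6 
   S2     S7   S8   S9 
   S3    S10  S11  S12 
   S4     S4   S5   S6 
   S5     S7   S8   S9 
   S6    S10  S11  S12 
   S7     S4   S5   S6 
   S8     S7   S8   S9 
   S9    S10  S11  S12 
 * S10    S4   S5   S6 
 * S11    S7   S8   S9 
 * S12   S10  S11  S12 
(> = start, * = accepting)

start=S0 accept=S10,S11,S12 S0-a->S1 S0-b->S2 S0-c->S3 S1-a->S4 S1-b->S5 S1-c->S6 S2-a->S7 S2-b->S8 S2-c->S9 S3-a->S10 S3-b->S11 S3-c->S12 S4-a->S4 S4-b->S5 S4-c->S6 S5-a->S7 S5-b->S8 S5-c->S9 S6-a->S10 S6-b->S11 S6-c->S12 S7-a->S4 S7-b->S5 S7-c->S6 S8-a->S7 S8-b->S8 S8-c->S9 S9-a->S10 S9-b->S11 S9-c->S12 S10-a->S4 S10-b->S5 S10-c->S6 S11-a->S7 S11-b->S8 S11-c->S9 S12-a->S10 S12-b->S11 S12-c->S12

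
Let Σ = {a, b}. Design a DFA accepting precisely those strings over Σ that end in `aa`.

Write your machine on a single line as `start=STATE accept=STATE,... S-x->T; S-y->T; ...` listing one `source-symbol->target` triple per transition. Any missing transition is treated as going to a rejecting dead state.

Remember how much of `aa` the current input suffix matches. State S0 means no match yet; S1 means the last symbol is `a`; S2 means the last 2 symbols are `aa`. Only S2 accepts. On a mismatch, fall back to the longest proper suffix that is still a prefix of `aa`.
A 3-state machine:
        a   b  
>  S0   S1  S0 
   S1   S2  S0 
 * S2   S2  S0 
(> = start, * = accepting)

start=S0; accept=S2; S0-a->S1; S0-b->S0; S1-a->S2; S1-b->S0; S2-a->S2; S2-b->S0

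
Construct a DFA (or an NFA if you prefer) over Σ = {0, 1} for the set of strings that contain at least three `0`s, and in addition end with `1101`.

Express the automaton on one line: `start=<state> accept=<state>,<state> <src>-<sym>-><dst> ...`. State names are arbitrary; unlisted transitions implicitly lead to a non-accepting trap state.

Handle the two conditions separately and then intersect. One (5 states) tracks the count of `0`s, saturating at 4; the other (5 states) tracks how much of the suffix `1101` has currently been matched. Each combined state is a pair, one component from each; accept when both components accept.
          0    1  
>  S0     S1   S2 
   S1     S3   S4 
   S2     S1   S5 
   S3     S6   S7 
   S4     S3   S8 
   S5     S9   S5 
   S6    S10  S11 
   S7     S6  S12 
   S8    S13   S8 
   S9     S3  S14 
   S10   S10  S15 
   S11   S10  S16 
   S12   S17  S12 
   S13    S6  S18 
   S14    S3   S8 
   S15   S10  S19 
   S16   S20  S16 
   S17   S10  S21 
   S18    S6  S12 
   S19   S20  S19 
   S20   S10  S22 
 * S21   S10  S16 
 * S22   S10  S19 
(> = start, * = accepting)

start=S0 accept=S21,S22 S0-0->S1 S0-1->S2 S1-0->S3 S1-1->S4 S2-0->S1 S2-1->S5 S3-0->S6 S3-1->S7 S4-0->S3 S4-1->S8 S5-0->S9 S5-1->S5 S6-0->S10 S6-1->S11 S7-0->S6 S7-1->S12 S8-0->S13 S8-1->S8 S9-0->S3 S9-1->S14 S10-0->S10 S10-1->S15 S11-0->S10 S11-1->S16 S12-0->S17 S12-1->S12 S13-0->S6 S13-1->S18 S14-0->S3 S14-1->S8 S15-0->S10 S15-1->S19 S16-0->S20 S16-1->S16 S17-0->S10 S17-1->S21 S18-0->S6 S18-1->S12 S19-0->S20 S19-1->S19 S20-0->S10 S20-1->S22 S21-0->S10 S21-1->S16 S22-0->S10 S22-1->S19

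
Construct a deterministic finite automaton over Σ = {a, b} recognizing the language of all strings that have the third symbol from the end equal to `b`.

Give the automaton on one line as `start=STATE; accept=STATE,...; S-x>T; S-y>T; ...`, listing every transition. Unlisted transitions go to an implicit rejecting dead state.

A DFA must remember the last 3 symbols (since which symbol is third-to-last isn't known until the input ends). Use one state per possible window of the last ≤3 symbols; accept from those whose window starts with `b`.
A 15-state machine:
          a    b  
>  q0     q1   q2 
   q1     q3   q4 
   q2     q5   q6 
   q3     q7   q8 
   q4     q9  q10 
   q5    q11  q12 
   q6    q13  q14 
   q7     q7   q8 
   q8     q9  q10 
   q9    q11  q12 
   q10   q13  q14 
 * q11    q7   q8 
 * q12    q9  q10 
 * q13   q11  q12 
 * q14   q13  q14 
(> = start, * = accepting)

start=q0; accept=q11,q12,q13,q14; q0-a>q1; q0-b>q2; q1-a>q3; q1-b>q4; q2-a>q5; q2-b>q6; q3-a>q7; q3-b>q8; q4-a>q9; q4-b>q10; q5-a>q11; q5-b>q12; q6-a>q13; q6-b>q14; q7-a>q7; q7-b>q8; q8-a>q9; q8-b>q10; q9-a>q11; q9-b>q12; q10-a>q13; q10-b>q14; q11-a>q7; q11-b>q8; q12-a>q9; q12-b>q10; q13-a>q11; q13-b>q12; q14-a>q13; q14-b>q14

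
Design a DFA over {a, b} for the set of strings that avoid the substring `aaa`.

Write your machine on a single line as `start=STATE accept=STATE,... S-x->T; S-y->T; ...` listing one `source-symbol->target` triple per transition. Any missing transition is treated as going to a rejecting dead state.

This is the complement of 'contains `aaa`'. Use the same substring-matching states — q0 through q3 holding how much of `aaa` has just been matched — but flip the accepting set: everything except the trap q3 accepts.
A 4-state machine:
        a   b  
>* q0   q1  q0 
 * q1   q2  q0 
 * q2   q3  q0 
   q3   q3  q3 
(> = start, * = accepting)

start=q0; accept=q0,q1,q2; q0-a->q1; q0-b->q0; q1-a->q2; q1-b->q0; q2-a->q3; q2-b->q0; q3-a->q3; q3-b->q3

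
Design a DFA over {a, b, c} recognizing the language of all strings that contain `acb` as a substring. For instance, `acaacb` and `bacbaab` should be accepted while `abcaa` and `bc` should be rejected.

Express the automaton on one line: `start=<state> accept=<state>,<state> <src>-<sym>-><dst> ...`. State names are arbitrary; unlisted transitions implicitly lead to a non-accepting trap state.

States q0..q2 record the length of the longest prefix of `acb` that matches the current input suffix. Reaching q3 means `acb` has been seen, and we stay there forever. Accept from q3.
With 4 states:
        a   b   c  
>  q0   q1  q0  q0 
   q1   q1  q0  q2 
   q2   q1  q3  q0 
 * q3   q3  q3  q3 
(> = start, * = accepting)

start=q0 accept=q3 q0-a->q1 q0-b->q0 q0-c->q0 q1-a->q1 q1-b->q0 q1-c->q2 q2-a->q1 q2-b->q3 q2-c->q0 q3-a->q3 q3-b->q3 q3-c->q3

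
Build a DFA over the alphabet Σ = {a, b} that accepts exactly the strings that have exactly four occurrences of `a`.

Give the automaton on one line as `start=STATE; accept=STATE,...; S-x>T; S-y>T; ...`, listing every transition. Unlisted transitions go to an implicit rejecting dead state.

start=q0; accept=q4; q0-a>q1; q0-b>q0; q1-a>q2; q1-b>q1; q2-a>q3; q2-b>q2; q3-a>q4; q3-b>q3; q4-a>q5; q4-b>q4; q5-a>q5; q5-b>q5

Only the number of `a`s matters, and only up to 5. Make a chain q0 → q1 → q2 → q3 → q4 → q5 advanced by each `a` (with q5 absorbing); every other symbol self-loops. The accepting set is {q4}.
6 states suffice.
        a   b  
>  q0   q1  q0 
   q1   q2  q1 
   q2   q3  q2 
   q3   q4  q3 
 * q4   q5  q4 
   q5   q5  q5 
(> = start, * = accepting)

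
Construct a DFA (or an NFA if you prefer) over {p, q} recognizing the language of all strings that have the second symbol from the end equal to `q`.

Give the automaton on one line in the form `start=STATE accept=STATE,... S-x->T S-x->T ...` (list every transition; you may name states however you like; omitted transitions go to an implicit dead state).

Because acceptance depends on a position counted from the end, the machine has to buffer the most recent 2 symbols. Make each state the string of the last up-to-2 symbols read; on input `x` shift the window left and append `x`. Accept when the buffered window has length 2 and begins with `q`.
7 states suffice.
        p   q  
>  S0   S1  S2 
   S1   S3  S4 
   S2   S5  S6 
   S3   S3  S4 
   S4   S5  S6 
 * S5   S3  S4 
 * S6   S5  S6 
(> = start, * = accepting)

start=S0 accept=S5,S6 S0-p->S1 S0-q->S2 S1-p->S3 S1-q->S4 S2-p->S5 S2-q->S6 S3-p->S3 S3-q->S4 S4-p->S5 S4-q->S6 S5-p->S3 S5-q->S4 S6-p->S5 S6-q->S6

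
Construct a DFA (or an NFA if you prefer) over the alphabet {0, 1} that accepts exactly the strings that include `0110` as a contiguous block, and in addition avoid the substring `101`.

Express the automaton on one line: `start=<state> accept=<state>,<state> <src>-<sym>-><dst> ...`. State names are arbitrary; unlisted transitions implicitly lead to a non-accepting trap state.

Run two small machines in parallel and take their product. The first has 5 states tracking whether and how much of `0110` has been seen; the second has 4 states tracking partial matches of the forbidden pattern `101`. A product state is a pair (one from each), accepting exactly when both do. Minimizing collapses redundant product states.
       0  1 
>  A   B  C 
   B   B  D 
   C   E  C 
   D   E  F 
   E   B  G 
   F   H  C 
   G   G  G 
 * H   I  G 
 * I   I  J 
 * J   H  J 
(> = start, * = accepting)

start=A accept=H,I,J A-0->B A-1->C B-0->B B-1->D C-0->E C-1->C D-0->E D-1->F E-0->B E-1->G F-0->H F-1->C G-0->G G-1->G H-0->I H-1->G I-0->I I-1->J J-0->H J-1->J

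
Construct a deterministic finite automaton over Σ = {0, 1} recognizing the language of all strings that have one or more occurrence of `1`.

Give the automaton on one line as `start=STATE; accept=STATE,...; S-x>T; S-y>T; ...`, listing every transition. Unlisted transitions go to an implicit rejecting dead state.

Count `1`s, saturating at 2: state q0 means no `1` yet, q1 means one `1` seen, q2 means more than one. Each `1` increments (capped at q2); other symbols loop. Accept from {q1, q2}.
With 3 states:
        0   1  
>  q0   q0  q1 
 * q1   q1  q2 
 * q2   q2  q2 
(> = start, * = accepting)

start=q0; accept=q1,q2; q0-0>q0; q0-1>q1; q1-0>q1; q1-1>q2; q2-0>q2; q2-1>q2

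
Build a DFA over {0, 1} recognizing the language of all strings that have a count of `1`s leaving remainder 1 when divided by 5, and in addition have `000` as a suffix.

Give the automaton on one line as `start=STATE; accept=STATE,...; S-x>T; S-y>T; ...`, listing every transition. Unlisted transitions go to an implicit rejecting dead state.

Build one automaton per condition and run them in lockstep. One (5 states) tracks the count of `1`s modulo 5; the other (4 states) tracks how much of the suffix `000` has currently been matched. Each combined state is a pair, one component from each; accept when both components accept.
A 20-state machine:
          0    1  
>  s0     s1   s2 
   s1     s3   s2 
   s2     s4   s5 
   s3     s6   s2 
   s4     s7   s5 
   s5     s8   s9 
   s6     s6   s2 
   s7    s10   s5 
   s8    s11   s9 
   s9    s12  s13 
 * s10   s10   s5 
   s11   s14   s9 
   s12   s15  s13 
   s13   s16   s0 
   s14   s14   s9 
   s15   s17  s13 
   s16   s18   s0 
   s17   s17  s13 
   s18   s19   s0 
   s19   s19   s0 
(> = start, * = accepting)

start=s0; accept=s10; s0-0>s1; s0-1>s2; s1-0>s3; s1-1>s2; s2-0>s4; s2-1>s5; s3-0>s6; s3-1>s2; s4-0>s7; s4-1>s5; s5-0>s8; s5-1>s9; s6-0>s6; s6-1>s2; s7-0>s10; s7-1>s5; s8-0>s11; s8-1>s9; s9-0>s12; s9-1>s13; s10-0>s10; s10-1>s5; s11-0>s14; s11-1>s9; s12-0>s15; s12-1>s13; s13-0>s16; s13-1>s0; s14-0>s14; s14-1>s9; s15-0>s17; s15-1>s13; s16-0>s18; s16-1>s0; s17-0>s17; s17-1>s13; s18-0>s19; s18-1>s0; s19-0>s19; s19-1>s0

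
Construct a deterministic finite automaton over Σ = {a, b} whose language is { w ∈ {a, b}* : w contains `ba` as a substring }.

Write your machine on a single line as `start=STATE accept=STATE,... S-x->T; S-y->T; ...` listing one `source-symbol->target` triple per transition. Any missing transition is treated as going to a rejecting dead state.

States S0..S1 record the length of the longest prefix of `ba` that matches the current input suffix. Reaching S2 means `ba` has been seen, and we stay there forever. Accept from S2.
        a   b  
>  S0   S0  S1 
   S1   S2  S1 
 * S2   S2  S2 
(> = start, * = accepting)

start=S0; accept=S2; S0-a->S0; S0-b->S1; S1-a->S2; S1-b->S1; S2-a->S2; S2-b->S2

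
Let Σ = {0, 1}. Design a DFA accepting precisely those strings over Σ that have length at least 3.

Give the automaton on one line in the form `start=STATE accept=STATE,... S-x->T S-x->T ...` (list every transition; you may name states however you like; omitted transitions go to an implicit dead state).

Count input length up to 4: every symbol moves from s0 toward s4, which means 'more than 3' and absorbs. Accept from {s3, s4}.
With 5 states:
        0   1  
>  s0   s1  s1 
   s1   s2  s2 
   s2   s3  s3 
 * s3   s4  s4 
 * s4   s4  s4 
(> = start, * = accepting)

start=s0 accept=s3,s4 s0-0->s1 s0-1->s1 s1-0->s2 s1-1->s2 s2-0->s3 s2-1->s3 s3-0->s4 s3-1->s4 s4-0->s4 s4-1->s4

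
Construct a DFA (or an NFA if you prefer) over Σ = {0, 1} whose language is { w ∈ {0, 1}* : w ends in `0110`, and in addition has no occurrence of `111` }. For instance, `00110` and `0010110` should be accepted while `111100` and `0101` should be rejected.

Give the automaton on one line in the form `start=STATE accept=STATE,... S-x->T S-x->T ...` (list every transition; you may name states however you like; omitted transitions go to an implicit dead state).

Run two small machines in parallel and take their product. One (5 states) tracks how much of the suffix `0110` has currently been matched; the other (4 states) tracks partial matches of the forbidden pattern `111`. Each combined state is a pair, one component from each; accept when both components accept. After merging equivalent states the machine shrinks.
        0   1  
>  s0   s1  s2 
   s1   s1  s3 
   s2   s1  s4 
   s3   s1  s5 
   s4   s1  s6 
   s5   s7  s6 
   s6   s6  s6 
 * s7   s1  s3 
(> = start, * = accepting)

start=s0 accept=s7 s0-0->s1 s0-1->s2 s1-0->s1 s1-1->s3 s2-0->s1 s2-1->s4 s3-0->s1 s3-1->s5 s4-0->s1 s4-1->s6 s5-0->s7 s5-1->s6 s6-0->s6 s6-1->s6 s7-0->s1 s7-1->s3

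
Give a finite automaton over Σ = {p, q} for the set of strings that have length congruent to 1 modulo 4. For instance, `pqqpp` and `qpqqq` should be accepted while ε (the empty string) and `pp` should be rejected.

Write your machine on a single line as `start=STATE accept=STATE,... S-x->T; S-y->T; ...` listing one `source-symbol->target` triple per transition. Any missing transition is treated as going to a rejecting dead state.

Count input length modulo 4: every symbol advances one step around the cycle S0 → S1 → S2 → S3 → S0. Accept at S1.
With 4 states:
        p   q  
>  S0   S1  S1 
 * S1   S2  S2 
   S2   S3  S3 
   S3   S0  S0 
(> = start, * = accepting)

start=S0; accept=S1; S0-p->S1; S0-q->S1; S1-p->S2; S1-q->S2; S2-p->S3; S2-q->S3; S3-p->S0; S3-q->S0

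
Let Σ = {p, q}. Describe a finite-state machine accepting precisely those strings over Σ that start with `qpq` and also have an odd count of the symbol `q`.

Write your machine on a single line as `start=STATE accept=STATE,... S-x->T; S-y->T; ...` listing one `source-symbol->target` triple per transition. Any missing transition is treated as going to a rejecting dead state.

Run two small machines in parallel and take their product. One (5 states) tracks whether the input so far still matches the prefix `qpq`; the other (2 states) tracks the count of `q`s modulo 2. Each combined state is a pair, one component from each; accept when both components accept.
        p   q  
>  s0   s1  s2 
   s1   s1  s3 
   s2   s4  s1 
   s3   s3  s1 
   s4   s3  s5 
   s5   s5  s6 
 * s6   s6  s5 
(> = start, * = accepting)

start=s0; accept=s6; s0-p->s1; s0-q->s2; s1-p->s1; s1-q->s3; s2-p->s4; s2-q->s1; s3-p->s3; s3-q->s1; s4-p->s3; s4-q->s5; s5-p->s5; s5-q->s6; s6-p->s6; s6-q->s5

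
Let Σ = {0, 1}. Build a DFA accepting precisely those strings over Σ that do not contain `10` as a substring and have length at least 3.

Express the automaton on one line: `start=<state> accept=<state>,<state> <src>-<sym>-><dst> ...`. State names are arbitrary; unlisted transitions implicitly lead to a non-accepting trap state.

start=q0 accept=q6,q7 q0-0->q1 q0-1->q2 q1-0->q3 q1-1->q4 q2-0->q5 q2-1->q4 q3-0->q6 q3-1->q7 q4-0->q5 q4-1->q7 q5-0->q5 q5-1->q5 q6-0->q6 q6-1->q7 q7-0->q5 q7-1->q7

Run two small machines in parallel and take their product. The first has 3 states tracking partial matches of the forbidden pattern `10`; the second has 5 states tracking the input length, saturating at 4. A product state is a pair (one from each), accepting exactly when both do. Equivalent product states are then merged.
With 8 states:
        0   1  
>  q0   q1  q2 
   q1   q3  q4 
   q2   q5  q4 
   q3   q6  q7 
   q4   q5  q7 
   q5   q5  q5 
 * q6   q6  q7 
 * q7   q5  q7 
(> = start, * = accepting)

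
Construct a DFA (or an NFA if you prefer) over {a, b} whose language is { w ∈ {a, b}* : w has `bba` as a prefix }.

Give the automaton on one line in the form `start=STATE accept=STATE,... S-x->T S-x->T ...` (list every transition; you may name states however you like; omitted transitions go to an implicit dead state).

start=s0 accept=s3 s0-a->s4 s0-b->s1 s1-a->s4 s1-b->s2 s2-a->s3 s2-b->s4 s3-a->s3 s3-b->s3 s4-a->s4 s4-b->s4

Walk along `bba` while the input agrees: from s0 take `b` to s1, and so on. Any deviation drops to the rejecting sink s4. Once s3 is reached the prefix is confirmed and every continuation is accepted.
With 5 states:
        a   b  
>  s0   s4  s1 
   s1   s4  s2 
   s2   s3  s4 
 * s3   s3  s3 
   s4   s4  s4 
(> = start, * = accepting)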